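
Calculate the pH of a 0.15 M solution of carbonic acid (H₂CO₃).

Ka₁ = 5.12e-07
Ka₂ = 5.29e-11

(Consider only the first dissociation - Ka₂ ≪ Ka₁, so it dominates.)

First dissociation dominates. From Ka₁ = [H⁺][HA⁻]/[H₂A], x² + Ka₁·x − Ka₁·C = 0 with C = 0.15 M and Ka₁ = 5.12e-07. Solving: [H⁺] = (−Ka₁ + √(Ka₁² + 4·Ka₁·C)) / 2 = 2.7687e-04 M. pH = -log(2.7687e-04) = 3.56.

pH = 3.56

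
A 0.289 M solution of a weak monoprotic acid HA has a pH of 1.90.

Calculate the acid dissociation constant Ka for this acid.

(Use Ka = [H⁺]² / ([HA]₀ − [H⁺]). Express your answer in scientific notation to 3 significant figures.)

[H⁺] = 10^(−pH) = 10^(−1.90) = 1.259e-02 M. For HA ⇌ H⁺ + A⁻, Ka = [H⁺][A⁻]/[HA] = [H⁺]² / ([HA]₀ − [H⁺]) = (1.259e-02)² / (0.289 − 1.259e-02) = 5.73e-04.

K_a = 5.73e-04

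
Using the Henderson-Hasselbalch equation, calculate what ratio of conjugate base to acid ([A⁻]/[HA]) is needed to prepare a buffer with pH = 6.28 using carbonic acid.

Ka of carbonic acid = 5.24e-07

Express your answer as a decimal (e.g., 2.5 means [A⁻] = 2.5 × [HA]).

pKa = -log(5.24e-07) = 6.2807. pH = pKa + log([A⁻]/[HA]), so log([A⁻]/[HA]) = pH − pKa = 6.28 − 6.2807 = -0.0007. [A⁻]/[HA] = 10^(-0.0007) = 0.998

[A⁻]/[HA] = 0.998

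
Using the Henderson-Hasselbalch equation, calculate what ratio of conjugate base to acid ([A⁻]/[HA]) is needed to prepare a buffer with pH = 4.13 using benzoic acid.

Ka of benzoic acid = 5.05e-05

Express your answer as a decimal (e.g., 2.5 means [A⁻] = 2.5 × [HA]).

pKa = -log(5.05e-05) = 4.2967. pH = pKa + log([A⁻]/[HA]), so log([A⁻]/[HA]) = pH − pKa = 4.13 − 4.2967 = -0.1667. [A⁻]/[HA] = 10^(-0.1667) = 0.681

[A⁻]/[HA] = 0.681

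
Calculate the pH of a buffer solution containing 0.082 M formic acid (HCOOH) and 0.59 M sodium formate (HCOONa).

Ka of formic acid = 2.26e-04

pKa = -log(2.26e-04) = 3.65. pH = pKa + log([A⁻]/[HA]) = 3.65 + log(0.59/0.082)

pH = 4.50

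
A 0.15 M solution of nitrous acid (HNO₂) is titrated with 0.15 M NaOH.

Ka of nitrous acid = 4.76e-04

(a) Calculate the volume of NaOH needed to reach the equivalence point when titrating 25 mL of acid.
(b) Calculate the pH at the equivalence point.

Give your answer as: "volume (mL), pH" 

moles acid = 0.15 × 25/1000 = 0.00375 mol; V_base = moles/0.15 × 1000 = 25.0 mL. At equivalence only the conjugate base is present: [A⁻] = 0.00375/0.050 = 7.5000e-02 M. Kb = Kw/Ka = 2.10e-11; [OH⁻] = √(Kb × [A⁻]) = 1.2552e-06; pOH = 5.90; pH = 14 - pOH = 8.10.

V = 25.0 mL, pH = 8.10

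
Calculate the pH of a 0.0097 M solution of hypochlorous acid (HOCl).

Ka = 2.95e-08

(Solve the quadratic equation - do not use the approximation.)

x² + Ka×x - Ka×C = 0. Using quadratic formula: [H⁺] = 1.6901e-05

pH = 4.77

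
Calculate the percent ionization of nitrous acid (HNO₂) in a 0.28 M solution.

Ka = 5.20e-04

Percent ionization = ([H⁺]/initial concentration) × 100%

Using Ka equilibrium: x² + Ka×x - Ka×C = 0. Solving: [H⁺] = 1.1809e-02. Percent = (1.1809e-02/0.28) × 100

Percent ionization = 4.22%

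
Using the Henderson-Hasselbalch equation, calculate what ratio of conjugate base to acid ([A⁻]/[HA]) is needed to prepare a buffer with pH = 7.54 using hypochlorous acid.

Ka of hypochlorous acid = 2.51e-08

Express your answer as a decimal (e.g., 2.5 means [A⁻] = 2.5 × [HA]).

pKa = -log(2.51e-08) = 7.6003. pH = pKa + log([A⁻]/[HA]), so log([A⁻]/[HA]) = pH − pKa = 7.54 − 7.6003 = -0.0603. [A⁻]/[HA] = 10^(-0.0603) = 0.870

[A⁻]/[HA] = 0.870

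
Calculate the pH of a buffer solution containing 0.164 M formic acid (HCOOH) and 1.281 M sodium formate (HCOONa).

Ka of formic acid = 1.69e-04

pKa = -log(1.69e-04) = 3.77. pH = pKa + log([A⁻]/[HA]) = 3.77 + log(1.281/0.164)

pH = 4.66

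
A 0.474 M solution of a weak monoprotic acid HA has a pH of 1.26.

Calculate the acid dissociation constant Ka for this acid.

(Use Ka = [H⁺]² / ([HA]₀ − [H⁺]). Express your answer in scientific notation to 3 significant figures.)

[H⁺] = 10^(−pH) = 10^(−1.26) = 5.495e-02 M. For HA ⇌ H⁺ + A⁻, Ka = [H⁺][A⁻]/[HA] = [H⁺]² / ([HA]₀ − [H⁺]) = (5.495e-02)² / (0.474 − 5.495e-02) = 7.21e-03.

K_a = 7.21e-03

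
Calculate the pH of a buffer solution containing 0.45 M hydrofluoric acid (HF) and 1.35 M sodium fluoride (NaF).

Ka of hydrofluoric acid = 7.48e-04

pKa = -log(7.48e-04) = 3.13. pH = pKa + log([A⁻]/[HA]) = 3.13 + log(1.35/0.45)

pH = 3.60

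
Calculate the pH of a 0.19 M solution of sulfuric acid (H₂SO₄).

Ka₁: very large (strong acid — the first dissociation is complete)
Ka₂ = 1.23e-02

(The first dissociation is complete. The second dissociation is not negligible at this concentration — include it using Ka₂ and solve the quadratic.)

First dissociation is complete: [H⁺]₀ = [HSO₄⁻]₀ = C = 0.19 M. Second dissociation HSO₄⁻ ⇌ H⁺ + SO₄²⁻: let x = [SO₄²⁻]. Ka₂ = (C + x)·x / (C − x) = 1.23e-02 → x² + (C + Ka₂)·x − Ka₂·C = 0 → x² + 0.20230·x − 2.337e-03 = 0. x = (−0.20230 + √(0.20230² + 4 × 2.337e-03)) / 2 = 1.0959e-02 M. [H⁺] = C + x = 0.19 + 1.0959e-02 = 2.0096e-01 M. pH = -log(2.0096e-01) = 0.70.

pH = 0.70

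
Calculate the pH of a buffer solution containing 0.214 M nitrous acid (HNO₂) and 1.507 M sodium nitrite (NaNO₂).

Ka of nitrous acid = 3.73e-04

pKa = -log(3.73e-04) = 3.43. pH = pKa + log([A⁻]/[HA]) = 3.43 + log(1.507/0.214)

pH = 4.28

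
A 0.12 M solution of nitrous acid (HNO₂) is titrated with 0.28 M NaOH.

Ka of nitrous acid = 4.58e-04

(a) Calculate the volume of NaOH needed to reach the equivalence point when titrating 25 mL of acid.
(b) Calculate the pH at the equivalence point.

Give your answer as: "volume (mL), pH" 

moles acid = 0.12 × 25/1000 = 0.003 mol; V_base = moles/0.28 × 1000 = 10.7 mL. At equivalence only the conjugate base is present: [A⁻] = 0.003/0.036 = 8.4000e-02 M. Kb = Kw/Ka = 2.18e-11; [OH⁻] = √(Kb × [A⁻]) = 1.3543e-06; pOH = 5.87; pH = 14 - pOH = 8.13.

V = 10.7 mL, pH = 8.13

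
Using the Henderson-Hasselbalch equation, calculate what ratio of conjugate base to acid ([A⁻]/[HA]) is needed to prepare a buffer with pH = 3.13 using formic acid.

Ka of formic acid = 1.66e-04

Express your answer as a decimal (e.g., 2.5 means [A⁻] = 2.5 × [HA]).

pKa = -log(1.66e-04) = 3.7799. pH = pKa + log([A⁻]/[HA]), so log([A⁻]/[HA]) = pH − pKa = 3.13 − 3.7799 = -0.6499. [A⁻]/[HA] = 10^(-0.6499) = 0.224

[A⁻]/[HA] = 0.224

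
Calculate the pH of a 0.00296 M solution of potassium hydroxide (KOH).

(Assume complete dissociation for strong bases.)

[OH⁻] = 0.00296 M for strong base. pOH = -log[OH⁻] = 2.53, pH = 14 - pOH

pH = 11.47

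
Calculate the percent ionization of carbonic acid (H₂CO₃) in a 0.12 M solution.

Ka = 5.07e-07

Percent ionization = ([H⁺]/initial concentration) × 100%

Using Ka equilibrium: x² + Ka×x - Ka×C = 0. Solving: [H⁺] = 2.4640e-04. Percent = (2.4640e-04/0.12) × 100

Percent ionization = 0.205%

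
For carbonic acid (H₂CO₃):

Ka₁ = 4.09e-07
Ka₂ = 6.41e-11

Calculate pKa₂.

pKa₂ = -log(Ka₂) = -log(6.41e-11) = 10.19.

pK_{a2} = 10.19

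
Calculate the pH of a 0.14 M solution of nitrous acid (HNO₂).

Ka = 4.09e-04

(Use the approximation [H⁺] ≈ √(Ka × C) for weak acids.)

[H⁺] = √(Ka × C) = √(4.09e-04 × 0.14) = 7.5670e-03. pH = -log(7.5670e-03)

pH = 2.12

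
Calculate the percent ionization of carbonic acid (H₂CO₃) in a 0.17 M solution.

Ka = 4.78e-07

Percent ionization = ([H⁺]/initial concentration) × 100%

Using Ka equilibrium: x² + Ka×x - Ka×C = 0. Solving: [H⁺] = 2.8482e-04. Percent = (2.8482e-04/0.17) × 100

Percent ionization = 0.168%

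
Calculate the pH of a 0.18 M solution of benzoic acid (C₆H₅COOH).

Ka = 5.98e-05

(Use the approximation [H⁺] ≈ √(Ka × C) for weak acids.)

[H⁺] = √(Ka × C) = √(5.98e-05 × 0.18) = 3.2809e-03. pH = -log(3.2809e-03)

pH = 2.48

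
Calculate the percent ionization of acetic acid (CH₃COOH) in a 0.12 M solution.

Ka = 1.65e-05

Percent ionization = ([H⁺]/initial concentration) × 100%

Using Ka equilibrium: x² + Ka×x - Ka×C = 0. Solving: [H⁺] = 1.3989e-03. Percent = (1.3989e-03/0.12) × 100

Percent ionization = 1.17%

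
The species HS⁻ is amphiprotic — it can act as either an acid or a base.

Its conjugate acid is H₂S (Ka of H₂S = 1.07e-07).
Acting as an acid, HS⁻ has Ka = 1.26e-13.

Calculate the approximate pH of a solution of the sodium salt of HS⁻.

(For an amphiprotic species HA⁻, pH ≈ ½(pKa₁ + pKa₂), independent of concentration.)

pKa₁ = -log(1.07e-07) = 6.97; pKa₂ = -log(1.26e-13) = 12.90. For an amphiprotic species, pH ≈ ½(pKa₁ + pKa₂) = ½(6.97 + 12.90) = 9.94.

pH = 9.94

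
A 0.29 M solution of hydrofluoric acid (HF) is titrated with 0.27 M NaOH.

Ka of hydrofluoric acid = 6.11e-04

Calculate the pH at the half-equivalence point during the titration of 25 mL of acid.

At half-equivalence [HA] = [A⁻], so Henderson-Hasselbalch gives pH = pKa = -log(6.11e-04) = 3.21.

pH = pKa = 3.21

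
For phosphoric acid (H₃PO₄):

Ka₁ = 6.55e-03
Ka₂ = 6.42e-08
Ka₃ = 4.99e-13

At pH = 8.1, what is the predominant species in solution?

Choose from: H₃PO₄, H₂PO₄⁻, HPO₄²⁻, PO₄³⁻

pKa₁ = 2.18, pKa₂ = 7.19, pKa₃ = 12.30. For a polyprotic acid the predominant species crosses at each pKa: below pKa_n the protonated form dominates, above it the deprotonated form does. At pH = 8.1, the predominant species is HPO₄²⁻.

HPO₄²⁻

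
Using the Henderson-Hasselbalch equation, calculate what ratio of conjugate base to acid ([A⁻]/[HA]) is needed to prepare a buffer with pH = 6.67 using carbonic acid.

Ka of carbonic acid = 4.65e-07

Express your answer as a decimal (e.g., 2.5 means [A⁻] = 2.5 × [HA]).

pKa = -log(4.65e-07) = 6.3325. pH = pKa + log([A⁻]/[HA]), so log([A⁻]/[HA]) = pH − pKa = 6.67 − 6.3325 = 0.3375. [A⁻]/[HA] = 10^(0.3375) = 2.17

[A⁻]/[HA] = 2.17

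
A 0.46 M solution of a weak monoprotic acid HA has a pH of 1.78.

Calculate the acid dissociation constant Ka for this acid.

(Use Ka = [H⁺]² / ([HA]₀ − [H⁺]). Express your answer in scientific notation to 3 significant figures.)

[H⁺] = 10^(−pH) = 10^(−1.78) = 1.660e-02 M. For HA ⇌ H⁺ + A⁻, Ka = [H⁺][A⁻]/[HA] = [H⁺]² / ([HA]₀ − [H⁺]) = (1.660e-02)² / (0.46 − 1.660e-02) = 6.21e-04.

K_a = 6.21e-04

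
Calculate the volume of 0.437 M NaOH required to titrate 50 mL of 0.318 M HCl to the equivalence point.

At equivalence: moles acid = moles base. moles HCl = 0.318 × 50/1000 = 0.0159 mol. V_base = moles / 0.437 × 1000 = 36.4 mL.

V_{base} = 36.4 mL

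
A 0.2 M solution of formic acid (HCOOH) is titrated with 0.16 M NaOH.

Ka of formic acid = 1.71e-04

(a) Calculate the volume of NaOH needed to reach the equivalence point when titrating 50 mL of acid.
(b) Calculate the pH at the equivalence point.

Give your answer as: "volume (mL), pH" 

moles acid = 0.2 × 50/1000 = 0.01 mol; V_base = moles/0.16 × 1000 = 62.5 mL. At equivalence only the conjugate base is present: [A⁻] = 0.01/0.113 = 8.8889e-02 M. Kb = Kw/Ka = 5.85e-11; [OH⁻] = √(Kb × [A⁻]) = 2.2800e-06; pOH = 5.64; pH = 14 - pOH = 8.36.

V = 62.5 mL, pH = 8.36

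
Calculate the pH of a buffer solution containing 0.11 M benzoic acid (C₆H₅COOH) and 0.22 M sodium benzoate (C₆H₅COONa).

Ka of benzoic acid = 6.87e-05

pKa = -log(6.87e-05) = 4.16. pH = pKa + log([A⁻]/[HA]) = 4.16 + log(0.22/0.11)

pH = 4.46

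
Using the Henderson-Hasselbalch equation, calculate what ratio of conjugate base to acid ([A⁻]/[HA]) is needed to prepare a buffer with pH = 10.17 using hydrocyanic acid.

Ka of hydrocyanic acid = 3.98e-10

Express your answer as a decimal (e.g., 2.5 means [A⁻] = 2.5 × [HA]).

pKa = -log(3.98e-10) = 9.4001. pH = pKa + log([A⁻]/[HA]), so log([A⁻]/[HA]) = pH − pKa = 10.17 − 9.4001 = 0.7699. [A⁻]/[HA] = 10^(0.7699) = 5.89

[A⁻]/[HA] = 5.89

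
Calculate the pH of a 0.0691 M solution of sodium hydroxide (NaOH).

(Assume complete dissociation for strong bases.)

[OH⁻] = 0.0691 M for strong base. pOH = -log[OH⁻] = 1.16, pH = 14 - pOH

pH = 12.84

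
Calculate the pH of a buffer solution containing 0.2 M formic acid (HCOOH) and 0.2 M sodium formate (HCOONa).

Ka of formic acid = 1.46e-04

pKa = -log(1.46e-04) = 3.84. pH = pKa + log([A⁻]/[HA]) = 3.84 + log(0.2/0.2)

pH = 3.84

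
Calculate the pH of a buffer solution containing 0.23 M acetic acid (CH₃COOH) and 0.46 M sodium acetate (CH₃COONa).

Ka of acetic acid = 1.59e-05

pKa = -log(1.59e-05) = 4.80. pH = pKa + log([A⁻]/[HA]) = 4.80 + log(0.46/0.23)

pH = 5.10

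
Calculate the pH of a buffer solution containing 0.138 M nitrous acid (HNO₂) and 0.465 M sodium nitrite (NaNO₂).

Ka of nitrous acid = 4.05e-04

pKa = -log(4.05e-04) = 3.39. pH = pKa + log([A⁻]/[HA]) = 3.39 + log(0.465/0.138)

pH = 3.92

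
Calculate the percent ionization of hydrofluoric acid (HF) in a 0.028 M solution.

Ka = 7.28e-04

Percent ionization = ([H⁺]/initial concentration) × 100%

Using Ka equilibrium: x² + Ka×x - Ka×C = 0. Solving: [H⁺] = 4.1655e-03. Percent = (4.1655e-03/0.028) × 100

Percent ionization = 14.9%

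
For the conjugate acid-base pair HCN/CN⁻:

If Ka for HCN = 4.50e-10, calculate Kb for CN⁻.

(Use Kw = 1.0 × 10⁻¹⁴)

For a conjugate pair Ka × Kb = Kw, so Kb = Kw/Ka = 1.0 × 10⁻¹⁴ / 4.50e-10 = 2.22e-05.

K_b = 2.22e-05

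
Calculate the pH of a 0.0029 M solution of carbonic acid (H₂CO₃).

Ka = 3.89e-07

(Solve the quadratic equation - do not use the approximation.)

x² + Ka×x - Ka×C = 0. Using quadratic formula: [H⁺] = 3.3393e-05

pH = 4.48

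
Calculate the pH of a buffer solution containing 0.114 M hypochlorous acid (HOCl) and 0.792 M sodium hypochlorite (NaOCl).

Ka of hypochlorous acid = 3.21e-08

pKa = -log(3.21e-08) = 7.49. pH = pKa + log([A⁻]/[HA]) = 7.49 + log(0.792/0.114)

pH = 8.34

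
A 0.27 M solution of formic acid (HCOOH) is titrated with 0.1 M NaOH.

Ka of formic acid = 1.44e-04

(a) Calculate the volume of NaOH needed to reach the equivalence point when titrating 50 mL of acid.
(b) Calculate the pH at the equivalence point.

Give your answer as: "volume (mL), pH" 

moles acid = 0.27 × 50/1000 = 0.0135 mol; V_base = moles/0.1 × 1000 = 135.0 mL. At equivalence only the conjugate base is present: [A⁻] = 0.0135/0.185 = 7.2973e-02 M. Kb = Kw/Ka = 6.94e-11; [OH⁻] = √(Kb × [A⁻]) = 2.2511e-06; pOH = 5.65; pH = 14 - pOH = 8.35.

V = 135.0 mL, pH = 8.35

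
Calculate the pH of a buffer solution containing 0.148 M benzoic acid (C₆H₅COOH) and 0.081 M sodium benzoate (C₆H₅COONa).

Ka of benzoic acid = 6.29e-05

pKa = -log(6.29e-05) = 4.20. pH = pKa + log([A⁻]/[HA]) = 4.20 + log(0.081/0.148)

pH = 3.94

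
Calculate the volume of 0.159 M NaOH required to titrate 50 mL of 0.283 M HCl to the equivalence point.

At equivalence: moles acid = moles base. moles HCl = 0.283 × 50/1000 = 0.01415 mol. V_base = moles / 0.159 × 1000 = 89.0 mL.

V_{base} = 89.0 mL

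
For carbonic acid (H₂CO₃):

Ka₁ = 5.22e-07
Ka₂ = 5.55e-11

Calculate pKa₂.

pKa₂ = -log(Ka₂) = -log(5.55e-11) = 10.26.

pK_{a2} = 10.26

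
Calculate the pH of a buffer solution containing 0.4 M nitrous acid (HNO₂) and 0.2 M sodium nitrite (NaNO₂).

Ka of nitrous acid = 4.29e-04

pKa = -log(4.29e-04) = 3.37. pH = pKa + log([A⁻]/[HA]) = 3.37 + log(0.2/0.4)

pH = 3.07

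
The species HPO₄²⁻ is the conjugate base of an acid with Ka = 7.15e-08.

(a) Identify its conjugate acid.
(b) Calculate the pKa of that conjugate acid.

(a) The conjugate acid is formed by adding one H⁺ to HPO₄²⁻, giving H₂PO₄⁻. (b) pKa = -log(Ka) = -log(7.15e-08) = 7.15.

Conjugate acid: H₂PO₄⁻; pK_a = 7.15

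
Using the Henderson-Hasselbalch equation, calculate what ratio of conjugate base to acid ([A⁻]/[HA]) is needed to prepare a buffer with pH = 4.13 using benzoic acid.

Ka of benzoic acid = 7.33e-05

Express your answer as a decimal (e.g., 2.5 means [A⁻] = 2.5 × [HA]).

pKa = -log(7.33e-05) = 4.1349. pH = pKa + log([A⁻]/[HA]), so log([A⁻]/[HA]) = pH − pKa = 4.13 − 4.1349 = -0.0049. [A⁻]/[HA] = 10^(-0.0049) = 0.989

[A⁻]/[HA] = 0.989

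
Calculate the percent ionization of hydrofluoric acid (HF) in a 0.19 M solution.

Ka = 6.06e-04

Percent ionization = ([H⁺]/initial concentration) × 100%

Using Ka equilibrium: x² + Ka×x - Ka×C = 0. Solving: [H⁺] = 1.0432e-02. Percent = (1.0432e-02/0.19) × 100

Percent ionization = 5.49%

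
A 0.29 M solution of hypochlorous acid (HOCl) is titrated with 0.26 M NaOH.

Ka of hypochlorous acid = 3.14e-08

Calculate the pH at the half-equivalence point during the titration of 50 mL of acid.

At half-equivalence [HA] = [A⁻], so Henderson-Hasselbalch gives pH = pKa = -log(3.14e-08) = 7.50.

pH = pKa = 7.50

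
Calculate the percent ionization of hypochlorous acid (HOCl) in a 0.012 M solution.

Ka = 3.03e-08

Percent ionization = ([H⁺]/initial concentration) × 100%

Using Ka equilibrium: x² + Ka×x - Ka×C = 0. Solving: [H⁺] = 1.9053e-05. Percent = (1.9053e-05/0.012) × 100

Percent ionization = 0.159%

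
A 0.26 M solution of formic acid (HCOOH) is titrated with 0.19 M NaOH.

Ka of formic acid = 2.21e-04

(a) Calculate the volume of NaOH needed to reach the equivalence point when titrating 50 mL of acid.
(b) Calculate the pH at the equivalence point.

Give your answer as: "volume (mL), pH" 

moles acid = 0.26 × 50/1000 = 0.013 mol; V_base = moles/0.19 × 1000 = 68.4 mL. At equivalence only the conjugate base is present: [A⁻] = 0.013/0.118 = 1.0978e-01 M. Kb = Kw/Ka = 4.52e-11; [OH⁻] = √(Kb × [A⁻]) = 2.2287e-06; pOH = 5.65; pH = 14 - pOH = 8.35.

V = 68.4 mL, pH = 8.35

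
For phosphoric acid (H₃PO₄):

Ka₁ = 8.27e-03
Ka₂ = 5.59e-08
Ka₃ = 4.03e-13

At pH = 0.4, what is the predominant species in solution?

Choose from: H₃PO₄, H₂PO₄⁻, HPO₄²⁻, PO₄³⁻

pKa₁ = 2.08, pKa₂ = 7.25, pKa₃ = 12.39. For a polyprotic acid the predominant species crosses at each pKa: below pKa_n the protonated form dominates, above it the deprotonated form does. At pH = 0.4, the predominant species is H₃PO₄.

H₃PO₄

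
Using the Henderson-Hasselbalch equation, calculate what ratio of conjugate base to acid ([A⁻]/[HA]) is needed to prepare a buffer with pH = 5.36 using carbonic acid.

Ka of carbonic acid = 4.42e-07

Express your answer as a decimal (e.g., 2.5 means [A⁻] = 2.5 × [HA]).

pKa = -log(4.42e-07) = 6.3546. pH = pKa + log([A⁻]/[HA]), so log([A⁻]/[HA]) = pH − pKa = 5.36 − 6.3546 = -0.9946. [A⁻]/[HA] = 10^(-0.9946) = 0.101

[A⁻]/[HA] = 0.101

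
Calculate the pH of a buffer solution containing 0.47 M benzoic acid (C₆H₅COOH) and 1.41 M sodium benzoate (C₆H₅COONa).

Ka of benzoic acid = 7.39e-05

pKa = -log(7.39e-05) = 4.13. pH = pKa + log([A⁻]/[HA]) = 4.13 + log(1.41/0.47)

pH = 4.61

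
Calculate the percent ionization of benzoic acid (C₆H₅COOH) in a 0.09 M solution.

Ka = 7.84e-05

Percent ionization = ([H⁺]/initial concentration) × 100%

Using Ka equilibrium: x² + Ka×x - Ka×C = 0. Solving: [H⁺] = 2.6174e-03. Percent = (2.6174e-03/0.09) × 100

Percent ionization = 2.91%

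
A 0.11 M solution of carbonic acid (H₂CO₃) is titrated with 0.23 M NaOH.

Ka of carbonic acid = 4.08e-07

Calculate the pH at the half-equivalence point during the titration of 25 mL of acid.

At half-equivalence [HA] = [A⁻], so Henderson-Hasselbalch gives pH = pKa = -log(4.08e-07) = 6.39.

pH = pKa = 6.39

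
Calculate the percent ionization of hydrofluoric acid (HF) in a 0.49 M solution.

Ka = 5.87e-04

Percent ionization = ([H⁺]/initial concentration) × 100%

Using Ka equilibrium: x² + Ka×x - Ka×C = 0. Solving: [H⁺] = 1.6669e-02. Percent = (1.6669e-02/0.49) × 100

Percent ionization = 3.4%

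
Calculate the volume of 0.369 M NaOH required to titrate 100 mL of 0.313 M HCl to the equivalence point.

At equivalence: moles acid = moles base. moles HCl = 0.313 × 100/1000 = 0.0313 mol. V_base = moles / 0.369 × 1000 = 84.8 mL.

V_{base} = 84.8 mL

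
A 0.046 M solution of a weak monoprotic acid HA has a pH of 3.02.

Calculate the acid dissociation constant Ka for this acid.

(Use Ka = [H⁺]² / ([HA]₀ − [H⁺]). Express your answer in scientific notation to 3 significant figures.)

[H⁺] = 10^(−pH) = 10^(−3.02) = 9.550e-04 M. For HA ⇌ H⁺ + A⁻, Ka = [H⁺][A⁻]/[HA] = [H⁺]² / ([HA]₀ − [H⁺]) = (9.550e-04)² / (0.046 − 9.550e-04) = 2.02e-05.

K_a = 2.02e-05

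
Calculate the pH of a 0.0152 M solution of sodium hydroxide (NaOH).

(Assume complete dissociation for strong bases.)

[OH⁻] = 0.0152 M for strong base. pOH = -log[OH⁻] = 1.82, pH = 14 - pOH

pH = 12.18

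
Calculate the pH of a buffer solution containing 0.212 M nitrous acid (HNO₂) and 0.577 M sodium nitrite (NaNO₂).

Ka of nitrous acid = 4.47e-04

pKa = -log(4.47e-04) = 3.35. pH = pKa + log([A⁻]/[HA]) = 3.35 + log(0.577/0.212)

pH = 3.78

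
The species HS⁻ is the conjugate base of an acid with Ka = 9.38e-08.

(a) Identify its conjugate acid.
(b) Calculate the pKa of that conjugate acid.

(a) The conjugate acid is formed by adding one H⁺ to HS⁻, giving H₂S. (b) pKa = -log(Ka) = -log(9.38e-08) = 7.03.

Conjugate acid: H₂S; pK_a = 7.03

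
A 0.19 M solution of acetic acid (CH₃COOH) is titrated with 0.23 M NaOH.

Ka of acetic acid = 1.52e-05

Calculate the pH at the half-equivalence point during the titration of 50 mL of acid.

At half-equivalence [HA] = [A⁻], so Henderson-Hasselbalch gives pH = pKa = -log(1.52e-05) = 4.82.

pH = pKa = 4.82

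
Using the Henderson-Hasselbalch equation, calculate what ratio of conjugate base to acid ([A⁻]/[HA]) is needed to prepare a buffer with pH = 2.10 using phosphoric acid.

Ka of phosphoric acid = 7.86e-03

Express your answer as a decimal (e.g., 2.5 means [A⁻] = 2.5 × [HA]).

pKa = -log(7.86e-03) = 2.1046. pH = pKa + log([A⁻]/[HA]), so log([A⁻]/[HA]) = pH − pKa = 2.10 − 2.1046 = -0.0046. [A⁻]/[HA] = 10^(-0.0046) = 0.990

[A⁻]/[HA] = 0.990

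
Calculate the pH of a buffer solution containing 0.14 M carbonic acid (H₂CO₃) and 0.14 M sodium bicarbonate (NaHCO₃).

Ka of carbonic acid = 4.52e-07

pKa = -log(4.52e-07) = 6.34. pH = pKa + log([A⁻]/[HA]) = 6.34 + log(0.14/0.14)

pH = 6.34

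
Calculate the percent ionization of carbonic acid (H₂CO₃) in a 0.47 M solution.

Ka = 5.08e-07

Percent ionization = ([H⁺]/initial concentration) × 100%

Using Ka equilibrium: x² + Ka×x - Ka×C = 0. Solving: [H⁺] = 4.8838e-04. Percent = (4.8838e-04/0.47) × 100

Percent ionization = 0.104%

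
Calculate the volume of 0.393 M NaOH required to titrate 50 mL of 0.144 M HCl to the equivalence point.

At equivalence: moles acid = moles base. moles HCl = 0.144 × 50/1000 = 0.0072 mol. V_base = moles / 0.393 × 1000 = 18.3 mL.

V_{base} = 18.3 mL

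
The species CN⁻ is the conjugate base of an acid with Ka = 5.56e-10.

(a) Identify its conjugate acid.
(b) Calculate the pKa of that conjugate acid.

(a) The conjugate acid is formed by adding one H⁺ to CN⁻, giving HCN. (b) pKa = -log(Ka) = -log(5.56e-10) = 9.25.

Conjugate acid: HCN; pK_a = 9.25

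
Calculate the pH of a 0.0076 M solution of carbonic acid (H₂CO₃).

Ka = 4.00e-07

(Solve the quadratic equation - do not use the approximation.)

x² + Ka×x - Ka×C = 0. Using quadratic formula: [H⁺] = 5.4937e-05

pH = 4.26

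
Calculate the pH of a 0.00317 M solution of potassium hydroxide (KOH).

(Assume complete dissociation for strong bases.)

[OH⁻] = 0.00317 M for strong base. pOH = -log[OH⁻] = 2.50, pH = 14 - pOH

pH = 11.50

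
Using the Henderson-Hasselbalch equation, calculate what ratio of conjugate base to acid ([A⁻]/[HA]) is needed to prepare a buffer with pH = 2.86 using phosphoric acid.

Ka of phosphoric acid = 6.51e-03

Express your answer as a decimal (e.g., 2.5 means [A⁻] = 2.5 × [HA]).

pKa = -log(6.51e-03) = 2.1864. pH = pKa + log([A⁻]/[HA]), so log([A⁻]/[HA]) = pH − pKa = 2.86 − 2.1864 = 0.6736. [A⁻]/[HA] = 10^(0.6736) = 4.72

[A⁻]/[HA] = 4.72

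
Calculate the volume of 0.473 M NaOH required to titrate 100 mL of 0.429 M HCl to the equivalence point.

At equivalence: moles acid = moles base. moles HCl = 0.429 × 100/1000 = 0.0429 mol. V_base = moles / 0.473 × 1000 = 90.7 mL.

V_{base} = 90.7 mL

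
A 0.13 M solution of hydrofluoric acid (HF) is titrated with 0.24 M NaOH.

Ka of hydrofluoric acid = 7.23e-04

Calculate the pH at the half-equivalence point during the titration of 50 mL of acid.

At half-equivalence [HA] = [A⁻], so Henderson-Hasselbalch gives pH = pKa = -log(7.23e-04) = 3.14.

pH = pKa = 3.14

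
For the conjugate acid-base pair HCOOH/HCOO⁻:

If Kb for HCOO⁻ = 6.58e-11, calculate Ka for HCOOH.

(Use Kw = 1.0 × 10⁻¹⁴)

For a conjugate pair Ka × Kb = Kw, so Ka = Kw/Kb = 1.0 × 10⁻¹⁴ / 6.58e-11 = 1.52e-04.

K_a = 1.52e-04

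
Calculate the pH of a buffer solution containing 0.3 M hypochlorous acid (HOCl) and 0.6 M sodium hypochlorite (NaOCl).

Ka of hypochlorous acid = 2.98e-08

pKa = -log(2.98e-08) = 7.53. pH = pKa + log([A⁻]/[HA]) = 7.53 + log(0.6/0.3)

pH = 7.83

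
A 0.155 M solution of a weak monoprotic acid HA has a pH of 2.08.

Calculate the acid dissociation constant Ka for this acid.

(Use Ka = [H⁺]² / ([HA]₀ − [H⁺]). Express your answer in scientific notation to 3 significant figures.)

[H⁺] = 10^(−pH) = 10^(−2.08) = 8.318e-03 M. For HA ⇌ H⁺ + A⁻, Ka = [H⁺][A⁻]/[HA] = [H⁺]² / ([HA]₀ − [H⁺]) = (8.318e-03)² / (0.155 − 8.318e-03) = 4.72e-04.

K_a = 4.72e-04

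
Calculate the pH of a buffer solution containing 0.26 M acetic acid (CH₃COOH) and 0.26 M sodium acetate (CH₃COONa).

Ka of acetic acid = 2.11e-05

pKa = -log(2.11e-05) = 4.68. pH = pKa + log([A⁻]/[HA]) = 4.68 + log(0.26/0.26)

pH = 4.68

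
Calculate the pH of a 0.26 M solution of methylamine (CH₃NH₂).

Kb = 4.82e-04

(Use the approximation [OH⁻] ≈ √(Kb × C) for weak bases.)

[OH⁻] = √(Kb × C) = √(4.82e-04 × 0.26) = 1.1195e-02. pOH = 1.95, pH = 14 - pOH

pH = 12.05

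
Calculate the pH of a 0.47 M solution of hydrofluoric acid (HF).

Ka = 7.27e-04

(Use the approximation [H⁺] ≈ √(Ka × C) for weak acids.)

[H⁺] = √(Ka × C) = √(7.27e-04 × 0.47) = 1.8485e-02. pH = -log(1.8485e-02)

pH = 1.73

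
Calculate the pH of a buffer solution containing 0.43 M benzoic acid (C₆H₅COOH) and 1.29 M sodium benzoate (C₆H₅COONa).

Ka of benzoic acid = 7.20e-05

pKa = -log(7.20e-05) = 4.14. pH = pKa + log([A⁻]/[HA]) = 4.14 + log(1.29/0.43)

pH = 4.62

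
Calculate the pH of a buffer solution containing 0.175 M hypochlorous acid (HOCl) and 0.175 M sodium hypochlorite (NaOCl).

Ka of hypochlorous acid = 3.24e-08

pKa = -log(3.24e-08) = 7.49. pH = pKa + log([A⁻]/[HA]) = 7.49 + log(0.175/0.175)

pH = 7.49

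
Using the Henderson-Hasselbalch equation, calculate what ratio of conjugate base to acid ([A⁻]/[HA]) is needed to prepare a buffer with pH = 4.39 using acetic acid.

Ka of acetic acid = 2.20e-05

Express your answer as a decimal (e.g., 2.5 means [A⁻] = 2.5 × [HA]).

pKa = -log(2.20e-05) = 4.6576. pH = pKa + log([A⁻]/[HA]), so log([A⁻]/[HA]) = pH − pKa = 4.39 − 4.6576 = -0.2676. [A⁻]/[HA] = 10^(-0.2676) = 0.540

[A⁻]/[HA] = 0.540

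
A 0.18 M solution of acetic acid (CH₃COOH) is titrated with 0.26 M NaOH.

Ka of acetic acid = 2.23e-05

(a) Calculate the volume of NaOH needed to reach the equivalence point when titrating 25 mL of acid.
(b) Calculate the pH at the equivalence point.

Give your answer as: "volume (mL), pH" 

moles acid = 0.18 × 25/1000 = 0.0045 mol; V_base = moles/0.26 × 1000 = 17.3 mL. At equivalence only the conjugate base is present: [A⁻] = 0.0045/0.042 = 1.0636e-01 M. Kb = Kw/Ka = 4.48e-10; [OH⁻] = √(Kb × [A⁻]) = 6.9063e-06; pOH = 5.16; pH = 14 - pOH = 8.84.

V = 17.3 mL, pH = 8.84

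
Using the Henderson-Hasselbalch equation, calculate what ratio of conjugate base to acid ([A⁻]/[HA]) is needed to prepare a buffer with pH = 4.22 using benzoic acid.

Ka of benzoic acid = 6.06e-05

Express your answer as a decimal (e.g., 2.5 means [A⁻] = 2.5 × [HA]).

pKa = -log(6.06e-05) = 4.2175. pH = pKa + log([A⁻]/[HA]), so log([A⁻]/[HA]) = pH − pKa = 4.22 − 4.2175 = 0.0025. [A⁻]/[HA] = 10^(0.0025) = 1.01

[A⁻]/[HA] = 1.01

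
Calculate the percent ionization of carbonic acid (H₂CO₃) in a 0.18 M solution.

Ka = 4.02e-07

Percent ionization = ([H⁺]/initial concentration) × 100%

Using Ka equilibrium: x² + Ka×x - Ka×C = 0. Solving: [H⁺] = 2.6880e-04. Percent = (2.6880e-04/0.18) × 100

Percent ionization = 0.149%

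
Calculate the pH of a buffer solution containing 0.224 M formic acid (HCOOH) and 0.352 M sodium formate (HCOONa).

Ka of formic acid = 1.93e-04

pKa = -log(1.93e-04) = 3.71. pH = pKa + log([A⁻]/[HA]) = 3.71 + log(0.352/0.224)

pH = 3.91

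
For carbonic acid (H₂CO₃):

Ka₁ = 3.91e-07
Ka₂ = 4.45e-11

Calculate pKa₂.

pKa₂ = -log(Ka₂) = -log(4.45e-11) = 10.35.

pK_{a2} = 10.35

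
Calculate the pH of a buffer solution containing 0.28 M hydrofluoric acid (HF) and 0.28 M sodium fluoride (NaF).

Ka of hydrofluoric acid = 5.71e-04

pKa = -log(5.71e-04) = 3.24. pH = pKa + log([A⁻]/[HA]) = 3.24 + log(0.28/0.28)

pH = 3.24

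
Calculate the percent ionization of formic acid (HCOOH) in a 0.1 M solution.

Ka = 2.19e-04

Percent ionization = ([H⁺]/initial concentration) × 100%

Using Ka equilibrium: x² + Ka×x - Ka×C = 0. Solving: [H⁺] = 4.5715e-03. Percent = (4.5715e-03/0.1) × 100

Percent ionization = 4.57%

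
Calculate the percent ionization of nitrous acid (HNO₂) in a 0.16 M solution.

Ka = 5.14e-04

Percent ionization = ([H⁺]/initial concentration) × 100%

Using Ka equilibrium: x² + Ka×x - Ka×C = 0. Solving: [H⁺] = 8.8153e-03. Percent = (8.8153e-03/0.16) × 100

Percent ionization = 5.51%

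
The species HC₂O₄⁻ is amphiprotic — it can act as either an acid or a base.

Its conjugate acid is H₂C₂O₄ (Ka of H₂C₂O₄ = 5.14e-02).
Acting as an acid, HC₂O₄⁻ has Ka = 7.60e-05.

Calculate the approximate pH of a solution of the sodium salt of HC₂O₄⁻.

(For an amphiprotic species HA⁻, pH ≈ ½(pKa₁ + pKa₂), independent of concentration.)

pKa₁ = -log(5.14e-02) = 1.29; pKa₂ = -log(7.60e-05) = 4.12. For an amphiprotic species, pH ≈ ½(pKa₁ + pKa₂) = ½(1.29 + 4.12) = 2.70.

pH = 2.70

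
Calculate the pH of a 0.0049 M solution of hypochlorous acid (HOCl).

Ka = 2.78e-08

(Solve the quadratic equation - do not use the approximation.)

x² + Ka×x - Ka×C = 0. Using quadratic formula: [H⁺] = 1.1657e-05

pH = 4.93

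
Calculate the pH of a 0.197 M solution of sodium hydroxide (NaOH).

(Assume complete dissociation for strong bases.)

[OH⁻] = 0.197 M for strong base. pOH = -log[OH⁻] = 0.71, pH = 14 - pOH

pH = 13.29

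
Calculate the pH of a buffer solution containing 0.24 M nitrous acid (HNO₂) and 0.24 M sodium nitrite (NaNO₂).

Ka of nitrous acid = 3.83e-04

pKa = -log(3.83e-04) = 3.42. pH = pKa + log([A⁻]/[HA]) = 3.42 + log(0.24/0.24)

pH = 3.42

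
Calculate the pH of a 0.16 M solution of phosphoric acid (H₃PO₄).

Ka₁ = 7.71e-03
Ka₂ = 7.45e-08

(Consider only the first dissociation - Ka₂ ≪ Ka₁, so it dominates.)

First dissociation dominates. From Ka₁ = [H⁺][HA⁻]/[H₂A], x² + Ka₁·x − Ka₁·C = 0 with C = 0.16 M and Ka₁ = 7.71e-03. Solving: [H⁺] = (−Ka₁ + √(Ka₁² + 4·Ka₁·C)) / 2 = 3.1479e-02 M. pH = -log(3.1479e-02) = 1.50.

pH = 1.50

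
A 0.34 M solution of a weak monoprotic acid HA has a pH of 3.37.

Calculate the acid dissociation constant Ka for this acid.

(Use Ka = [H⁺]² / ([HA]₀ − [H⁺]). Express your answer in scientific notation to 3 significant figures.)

[H⁺] = 10^(−pH) = 10^(−3.37) = 4.266e-04 M. For HA ⇌ H⁺ + A⁻, Ka = [H⁺][A⁻]/[HA] = [H⁺]² / ([HA]₀ − [H⁺]) = (4.266e-04)² / (0.34 − 4.266e-04) = 5.36e-07.

K_a = 5.36e-07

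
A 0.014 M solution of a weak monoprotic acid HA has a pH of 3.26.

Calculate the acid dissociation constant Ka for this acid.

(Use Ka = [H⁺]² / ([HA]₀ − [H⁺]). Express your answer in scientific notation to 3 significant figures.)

[H⁺] = 10^(−pH) = 10^(−3.26) = 5.495e-04 M. For HA ⇌ H⁺ + A⁻, Ka = [H⁺][A⁻]/[HA] = [H⁺]² / ([HA]₀ − [H⁺]) = (5.495e-04)² / (0.014 − 5.495e-04) = 2.25e-05.

K_a = 2.25e-05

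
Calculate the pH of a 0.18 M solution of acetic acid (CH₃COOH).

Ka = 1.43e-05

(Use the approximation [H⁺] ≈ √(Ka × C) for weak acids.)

[H⁺] = √(Ka × C) = √(1.43e-05 × 0.18) = 1.6044e-03. pH = -log(1.6044e-03)

pH = 2.79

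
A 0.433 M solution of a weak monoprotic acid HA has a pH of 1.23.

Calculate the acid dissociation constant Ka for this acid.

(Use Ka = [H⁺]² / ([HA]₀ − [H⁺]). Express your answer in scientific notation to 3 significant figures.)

[H⁺] = 10^(−pH) = 10^(−1.23) = 5.888e-02 M. For HA ⇌ H⁺ + A⁻, Ka = [H⁺][A⁻]/[HA] = [H⁺]² / ([HA]₀ − [H⁺]) = (5.888e-02)² / (0.433 − 5.888e-02) = 9.27e-03.

K_a = 9.27e-03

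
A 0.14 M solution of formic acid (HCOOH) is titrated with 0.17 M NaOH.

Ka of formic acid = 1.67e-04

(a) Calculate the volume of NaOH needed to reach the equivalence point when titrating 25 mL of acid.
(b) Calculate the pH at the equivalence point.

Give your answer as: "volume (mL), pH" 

moles acid = 0.14 × 25/1000 = 0.0035 mol; V_base = moles/0.17 × 1000 = 20.6 mL. At equivalence only the conjugate base is present: [A⁻] = 0.0035/0.046 = 7.6774e-02 M. Kb = Kw/Ka = 5.99e-11; [OH⁻] = √(Kb × [A⁻]) = 2.1441e-06; pOH = 5.67; pH = 14 - pOH = 8.33.

V = 20.6 mL, pH = 8.33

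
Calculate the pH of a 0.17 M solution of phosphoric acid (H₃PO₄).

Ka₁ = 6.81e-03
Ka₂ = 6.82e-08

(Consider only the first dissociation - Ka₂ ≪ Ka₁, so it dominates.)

First dissociation dominates. From Ka₁ = [H⁺][HA⁻]/[H₂A], x² + Ka₁·x − Ka₁·C = 0 with C = 0.17 M and Ka₁ = 6.81e-03. Solving: [H⁺] = (−Ka₁ + √(Ka₁² + 4·Ka₁·C)) / 2 = 3.0790e-02 M. pH = -log(3.0790e-02) = 1.51.

pH = 1.51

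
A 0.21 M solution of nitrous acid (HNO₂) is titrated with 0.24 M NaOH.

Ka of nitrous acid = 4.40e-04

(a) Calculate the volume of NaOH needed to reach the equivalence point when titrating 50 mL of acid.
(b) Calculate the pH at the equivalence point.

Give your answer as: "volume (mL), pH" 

moles acid = 0.21 × 50/1000 = 0.0105 mol; V_base = moles/0.24 × 1000 = 43.8 mL. At equivalence only the conjugate base is present: [A⁻] = 0.0105/0.094 = 1.1200e-01 M. Kb = Kw/Ka = 2.27e-11; [OH⁻] = √(Kb × [A⁻]) = 1.5954e-06; pOH = 5.80; pH = 14 - pOH = 8.20.

V = 43.8 mL, pH = 8.20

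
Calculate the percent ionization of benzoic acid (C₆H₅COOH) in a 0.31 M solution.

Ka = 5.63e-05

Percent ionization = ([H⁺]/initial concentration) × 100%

Using Ka equilibrium: x² + Ka×x - Ka×C = 0. Solving: [H⁺] = 4.1496e-03. Percent = (4.1496e-03/0.31) × 100

Percent ionization = 1.34%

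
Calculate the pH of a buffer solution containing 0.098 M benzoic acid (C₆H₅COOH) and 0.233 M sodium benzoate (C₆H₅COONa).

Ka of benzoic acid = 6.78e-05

pKa = -log(6.78e-05) = 4.17. pH = pKa + log([A⁻]/[HA]) = 4.17 + log(0.233/0.098)

pH = 4.54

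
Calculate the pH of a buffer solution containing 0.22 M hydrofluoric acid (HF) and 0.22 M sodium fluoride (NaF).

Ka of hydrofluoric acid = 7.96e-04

pKa = -log(7.96e-04) = 3.10. pH = pKa + log([A⁻]/[HA]) = 3.10 + log(0.22/0.22)

pH = 3.10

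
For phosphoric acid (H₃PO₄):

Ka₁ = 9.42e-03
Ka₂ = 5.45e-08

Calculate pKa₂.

pKa₂ = -log(Ka₂) = -log(5.45e-08) = 7.26.

pK_{a2} = 7.26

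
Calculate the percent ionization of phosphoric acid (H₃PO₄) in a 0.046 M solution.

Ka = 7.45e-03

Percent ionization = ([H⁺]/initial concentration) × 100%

Using Ka equilibrium: x² + Ka×x - Ka×C = 0. Solving: [H⁺] = 1.5158e-02. Percent = (1.5158e-02/0.046) × 100

Percent ionization = 33%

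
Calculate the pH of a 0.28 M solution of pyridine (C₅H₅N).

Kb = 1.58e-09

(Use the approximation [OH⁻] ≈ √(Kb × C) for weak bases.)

[OH⁻] = √(Kb × C) = √(1.58e-09 × 0.28) = 2.1033e-05. pOH = 4.68, pH = 14 - pOH

pH = 9.32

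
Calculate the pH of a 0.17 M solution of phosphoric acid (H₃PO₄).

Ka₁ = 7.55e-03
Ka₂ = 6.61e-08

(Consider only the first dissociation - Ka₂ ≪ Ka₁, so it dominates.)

First dissociation dominates. From Ka₁ = [H⁺][HA⁻]/[H₂A], x² + Ka₁·x − Ka₁·C = 0 with C = 0.17 M and Ka₁ = 7.55e-03. Solving: [H⁺] = (−Ka₁ + √(Ka₁² + 4·Ka₁·C)) / 2 = 3.2249e-02 M. pH = -log(3.2249e-02) = 1.49.

pH = 1.49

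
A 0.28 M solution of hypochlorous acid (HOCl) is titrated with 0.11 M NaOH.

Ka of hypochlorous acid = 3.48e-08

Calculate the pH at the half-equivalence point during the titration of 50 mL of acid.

At half-equivalence [HA] = [A⁻], so Henderson-Hasselbalch gives pH = pKa = -log(3.48e-08) = 7.46.

pH = pKa = 7.46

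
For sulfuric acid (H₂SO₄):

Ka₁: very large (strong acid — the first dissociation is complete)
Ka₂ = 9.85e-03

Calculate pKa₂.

pKa₂ = -log(Ka₂) = -log(9.85e-03) = 2.01.

pK_{a2} = 2.01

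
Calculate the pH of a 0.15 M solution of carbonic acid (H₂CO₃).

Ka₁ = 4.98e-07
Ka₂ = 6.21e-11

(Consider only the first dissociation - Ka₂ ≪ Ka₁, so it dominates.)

First dissociation dominates. From Ka₁ = [H⁺][HA⁻]/[H₂A], x² + Ka₁·x − Ka₁·C = 0 with C = 0.15 M and Ka₁ = 4.98e-07. Solving: [H⁺] = (−Ka₁ + √(Ka₁² + 4·Ka₁·C)) / 2 = 2.7306e-04 M. pH = -log(2.7306e-04) = 3.56.

pH = 3.56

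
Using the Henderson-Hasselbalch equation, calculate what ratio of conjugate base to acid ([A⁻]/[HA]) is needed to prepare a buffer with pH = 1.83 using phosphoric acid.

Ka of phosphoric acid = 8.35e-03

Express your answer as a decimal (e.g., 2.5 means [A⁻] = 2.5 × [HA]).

pKa = -log(8.35e-03) = 2.0783. pH = pKa + log([A⁻]/[HA]), so log([A⁻]/[HA]) = pH − pKa = 1.83 − 2.0783 = -0.2483. [A⁻]/[HA] = 10^(-0.2483) = 0.565

[A⁻]/[HA] = 0.565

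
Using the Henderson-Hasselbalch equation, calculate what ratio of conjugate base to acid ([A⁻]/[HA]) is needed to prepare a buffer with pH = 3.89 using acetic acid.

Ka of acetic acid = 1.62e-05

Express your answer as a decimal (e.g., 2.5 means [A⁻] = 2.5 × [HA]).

pKa = -log(1.62e-05) = 4.7905. pH = pKa + log([A⁻]/[HA]), so log([A⁻]/[HA]) = pH − pKa = 3.89 − 4.7905 = -0.9005. [A⁻]/[HA] = 10^(-0.9005) = 0.126

[A⁻]/[HA] = 0.126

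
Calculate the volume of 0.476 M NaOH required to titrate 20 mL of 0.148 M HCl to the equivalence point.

At equivalence: moles acid = moles base. moles HCl = 0.148 × 20/1000 = 0.00296 mol. V_base = moles / 0.476 × 1000 = 6.2 mL.

V_{base} = 6.2 mL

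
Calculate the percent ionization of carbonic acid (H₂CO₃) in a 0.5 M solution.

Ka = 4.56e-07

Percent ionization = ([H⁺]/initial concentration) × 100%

Using Ka equilibrium: x² + Ka×x - Ka×C = 0. Solving: [H⁺] = 4.7727e-04. Percent = (4.7727e-04/0.5) × 100

Percent ionization = 0.0955%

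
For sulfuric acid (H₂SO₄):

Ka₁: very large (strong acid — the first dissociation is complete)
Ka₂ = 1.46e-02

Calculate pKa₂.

pKa₂ = -log(Ka₂) = -log(1.46e-02) = 1.84.

pK_{a2} = 1.84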